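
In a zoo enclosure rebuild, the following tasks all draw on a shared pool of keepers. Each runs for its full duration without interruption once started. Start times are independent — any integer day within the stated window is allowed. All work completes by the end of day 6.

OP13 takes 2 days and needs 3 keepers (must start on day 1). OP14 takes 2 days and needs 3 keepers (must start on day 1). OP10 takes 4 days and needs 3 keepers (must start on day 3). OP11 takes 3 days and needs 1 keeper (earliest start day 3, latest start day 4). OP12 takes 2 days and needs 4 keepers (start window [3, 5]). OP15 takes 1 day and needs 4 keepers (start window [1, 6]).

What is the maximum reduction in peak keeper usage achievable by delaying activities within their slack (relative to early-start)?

Early-start peak: d1:10  d2:6  d3:8  d4:8  d5:4  d6:3 ⇒ 10.
Leveled (OP13@1, OP14@1, OP10@3, OP11@3, OP12@3, OP15@5): d1:6  d2:6  d3:8  d4:8  d5:8  d6:3 ⇒ 8.
Reduction 10 − 8 = 2.

2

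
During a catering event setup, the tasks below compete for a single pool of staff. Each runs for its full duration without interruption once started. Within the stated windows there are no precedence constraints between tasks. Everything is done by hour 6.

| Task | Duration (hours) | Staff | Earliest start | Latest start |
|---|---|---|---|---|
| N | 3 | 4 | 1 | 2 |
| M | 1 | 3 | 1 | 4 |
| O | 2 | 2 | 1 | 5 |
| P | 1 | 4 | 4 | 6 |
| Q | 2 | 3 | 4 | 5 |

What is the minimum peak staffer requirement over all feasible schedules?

6

Early-start (N@1, M@1, O@1, P@4, Q@4) gives peak 9: h1:9  h2:6  h3:4  h4:7  h5:3  h6:0.
Shift M→4, P→6.
Schedule N@1, M@4, O@1, P@6, Q@4: h1:6  h2:6  h3:4  h4:6  h5:3  h6:4 — peak 6.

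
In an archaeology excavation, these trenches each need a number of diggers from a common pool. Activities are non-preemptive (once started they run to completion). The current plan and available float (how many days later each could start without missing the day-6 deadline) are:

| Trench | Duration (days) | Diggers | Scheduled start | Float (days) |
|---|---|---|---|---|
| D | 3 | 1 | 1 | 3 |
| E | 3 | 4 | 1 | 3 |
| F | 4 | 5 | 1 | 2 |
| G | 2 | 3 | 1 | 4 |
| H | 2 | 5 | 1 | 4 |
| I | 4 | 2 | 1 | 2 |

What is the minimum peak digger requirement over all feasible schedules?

Early-start (D@1, E@1, F@1, G@1, H@1, I@1) gives peak 20: d1:20  d2:20  d3:12  d4:7  d5:0  d6:0.
Shift E→4, H→5.
Schedule D@1, E@4, F@1, G@1, H@5, I@1: d1:11  d2:11  d3:8  d4:11  d5:9  d6:9 — peak 11.

11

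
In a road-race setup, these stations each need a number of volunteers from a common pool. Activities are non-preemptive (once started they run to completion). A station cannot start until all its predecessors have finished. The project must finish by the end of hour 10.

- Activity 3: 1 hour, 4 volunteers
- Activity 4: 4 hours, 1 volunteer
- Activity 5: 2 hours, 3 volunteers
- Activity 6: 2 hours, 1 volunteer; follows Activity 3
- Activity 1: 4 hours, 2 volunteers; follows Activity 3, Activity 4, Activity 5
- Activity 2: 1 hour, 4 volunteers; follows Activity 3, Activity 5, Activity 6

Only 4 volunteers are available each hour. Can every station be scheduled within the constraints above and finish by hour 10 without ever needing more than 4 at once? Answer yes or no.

yes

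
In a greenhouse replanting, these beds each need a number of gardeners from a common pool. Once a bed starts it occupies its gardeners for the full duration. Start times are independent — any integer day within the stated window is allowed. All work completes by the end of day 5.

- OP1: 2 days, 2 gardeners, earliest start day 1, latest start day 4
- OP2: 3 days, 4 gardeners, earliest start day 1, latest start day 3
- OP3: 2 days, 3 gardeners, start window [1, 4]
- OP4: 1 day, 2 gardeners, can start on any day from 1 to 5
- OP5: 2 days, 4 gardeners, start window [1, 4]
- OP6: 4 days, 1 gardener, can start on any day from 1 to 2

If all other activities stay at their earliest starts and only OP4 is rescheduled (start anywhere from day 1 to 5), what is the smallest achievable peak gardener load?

OP4@1: d1:16  d2:14  d3:5  d4:1  d5:0 → peak 16
OP4@2: d1:14  d2:16  d3:5  d4:1  d5:0 → peak 16
OP4@3: d1:14  d2:14  d3:7  d4:1  d5:0 → peak 14
OP4@4: d1:14  d2:14  d3:5  d4:3  d5:0 → peak 14
OP4@5: d1:14  d2:14  d3:5  d4:1  d5:2 → peak 14
Best is OP4@3, peak 14.

14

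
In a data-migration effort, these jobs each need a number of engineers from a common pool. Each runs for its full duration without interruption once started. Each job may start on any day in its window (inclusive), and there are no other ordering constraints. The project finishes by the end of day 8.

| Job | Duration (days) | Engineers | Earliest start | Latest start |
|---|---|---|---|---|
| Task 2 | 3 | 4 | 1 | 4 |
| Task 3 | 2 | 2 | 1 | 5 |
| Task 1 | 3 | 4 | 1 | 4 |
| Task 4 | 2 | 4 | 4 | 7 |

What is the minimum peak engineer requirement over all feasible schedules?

Early-start (Task 2@1, Task 3@1, Task 1@1, Task 4@4) gives peak 10: d1:10  d2:10  d3:8  d4:4  d5:4  d6:0  d7:0  d8:0.
Shift Task 1→4, Task 4→7.
Schedule Task 2@1, Task 3@1, Task 1@4, Task 4@7: d1:6  d2:6  d3:4  d4:4  d5:4  d6:4  d7:4  d8:4 — peak 6.

6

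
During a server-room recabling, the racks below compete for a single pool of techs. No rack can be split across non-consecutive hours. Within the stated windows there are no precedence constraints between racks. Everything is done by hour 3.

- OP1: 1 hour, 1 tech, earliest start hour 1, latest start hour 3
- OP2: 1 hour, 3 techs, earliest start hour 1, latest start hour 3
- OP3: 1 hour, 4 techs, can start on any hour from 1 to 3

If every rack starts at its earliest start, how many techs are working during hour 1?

At early start, hour 1 has: OP1, OP2, OP3.
Demand: 1 + 3 + 4 = 8.

8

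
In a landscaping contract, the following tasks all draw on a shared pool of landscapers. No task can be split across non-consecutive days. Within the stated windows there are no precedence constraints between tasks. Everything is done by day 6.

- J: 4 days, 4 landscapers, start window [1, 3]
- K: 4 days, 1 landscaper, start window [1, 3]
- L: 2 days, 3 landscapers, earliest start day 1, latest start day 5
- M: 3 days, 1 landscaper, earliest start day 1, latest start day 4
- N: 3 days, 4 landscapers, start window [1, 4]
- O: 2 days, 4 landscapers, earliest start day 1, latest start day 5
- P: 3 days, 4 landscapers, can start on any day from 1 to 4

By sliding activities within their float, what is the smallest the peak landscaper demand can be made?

Early-start (J@1, K@1, L@1, M@1, N@1, O@1, P@1) gives peak 21: d1:21  d2:21  d3:14  d4:5  d5:0  d6:0.
Shift L→5, O→5, P→4.
Schedule J@1, K@1, L@5, M@1, N@1, O@5, P@4: d1:10  d2:10  d3:10  d4:9  d5:11  d6:11 — peak 11.
Total landscaper-days = 61 over 6 days ⇒ peak ≥ ⌈61/6⌉ = 11, so 11 is optimal.

11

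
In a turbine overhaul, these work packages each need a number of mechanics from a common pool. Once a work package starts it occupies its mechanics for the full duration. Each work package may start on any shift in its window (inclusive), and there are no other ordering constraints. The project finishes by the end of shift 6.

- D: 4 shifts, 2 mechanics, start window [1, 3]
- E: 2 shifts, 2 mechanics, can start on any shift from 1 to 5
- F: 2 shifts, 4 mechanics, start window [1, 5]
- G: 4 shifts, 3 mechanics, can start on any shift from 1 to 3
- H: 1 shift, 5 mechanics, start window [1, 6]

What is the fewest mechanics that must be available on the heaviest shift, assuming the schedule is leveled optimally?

7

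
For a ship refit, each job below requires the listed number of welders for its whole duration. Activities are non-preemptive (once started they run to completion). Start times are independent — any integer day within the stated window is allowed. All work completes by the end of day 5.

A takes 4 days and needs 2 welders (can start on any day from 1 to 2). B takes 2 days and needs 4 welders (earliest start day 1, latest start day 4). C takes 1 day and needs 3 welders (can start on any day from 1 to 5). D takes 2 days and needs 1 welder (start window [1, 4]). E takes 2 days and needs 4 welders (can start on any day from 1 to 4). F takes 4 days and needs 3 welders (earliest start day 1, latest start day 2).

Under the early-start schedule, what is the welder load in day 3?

At early start, day 3 has: A, F.
Demand: 2 + 3 = 5.

5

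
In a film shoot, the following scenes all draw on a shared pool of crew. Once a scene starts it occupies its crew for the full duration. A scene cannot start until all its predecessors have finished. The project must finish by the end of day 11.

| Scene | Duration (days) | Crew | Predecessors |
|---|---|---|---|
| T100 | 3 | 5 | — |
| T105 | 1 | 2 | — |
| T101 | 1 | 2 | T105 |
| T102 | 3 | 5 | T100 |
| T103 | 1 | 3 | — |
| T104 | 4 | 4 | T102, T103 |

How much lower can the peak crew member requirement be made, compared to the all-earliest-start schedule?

Early-start peak: d1:10  d2:7  d3:5  d4:5  d5:5  d6:5  d7:4  d8:4  d9:4  d10:4  d11:0 ⇒ 10.
Leveled (T100@1, T105@4, T101@8, T102@5, T103@4, T104@8): d1:5  d2:5  d3:5  d4:5  d5:5  d6:5  d7:5  d8:6  d9:4  d10:4  d11:4 ⇒ 6.
Reduction 10 − 6 = 4.

4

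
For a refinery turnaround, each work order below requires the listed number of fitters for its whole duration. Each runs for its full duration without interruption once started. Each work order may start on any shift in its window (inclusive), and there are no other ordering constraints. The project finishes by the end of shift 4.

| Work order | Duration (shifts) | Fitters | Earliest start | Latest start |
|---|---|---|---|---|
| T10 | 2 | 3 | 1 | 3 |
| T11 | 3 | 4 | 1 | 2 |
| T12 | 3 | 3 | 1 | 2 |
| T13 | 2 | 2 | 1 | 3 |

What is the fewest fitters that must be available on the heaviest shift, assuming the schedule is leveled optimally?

Early-start (T10@1, T11@1, T12@1, T13@1) gives peak 12: s1:12  s2:12  s3:7  s4:0.
Shift T13→3.
Schedule T10@1, T11@1, T12@1, T13@3: s1:10  s2:10  s3:9  s4:2 — peak 10.

10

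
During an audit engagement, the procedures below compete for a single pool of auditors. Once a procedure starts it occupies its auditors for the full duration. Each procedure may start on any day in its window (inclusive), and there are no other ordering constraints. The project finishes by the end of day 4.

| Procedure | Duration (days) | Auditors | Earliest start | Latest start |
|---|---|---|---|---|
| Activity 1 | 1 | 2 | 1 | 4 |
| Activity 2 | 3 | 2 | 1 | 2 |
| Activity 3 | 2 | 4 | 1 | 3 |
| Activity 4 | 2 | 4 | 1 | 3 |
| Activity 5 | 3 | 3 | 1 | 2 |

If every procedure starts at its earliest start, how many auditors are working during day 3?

5

At early start, day 3 has: Activity 2, Activity 5.
Demand: 2 + 3 = 5.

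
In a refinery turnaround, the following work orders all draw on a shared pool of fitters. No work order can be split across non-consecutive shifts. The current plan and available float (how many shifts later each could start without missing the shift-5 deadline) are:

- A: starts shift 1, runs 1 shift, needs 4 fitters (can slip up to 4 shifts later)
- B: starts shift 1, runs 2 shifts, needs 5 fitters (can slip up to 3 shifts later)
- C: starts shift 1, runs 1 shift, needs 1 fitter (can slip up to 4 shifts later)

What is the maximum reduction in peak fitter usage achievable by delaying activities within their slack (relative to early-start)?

5

Early-start peak: s1:10  s2:5  s3:0  s4:0  s5:0 ⇒ 10.
Leveled (A@1, B@2, C@1): s1:5  s2:5  s3:5  s4:0  s5:0 ⇒ 5.
Reduction 10 − 5 = 5.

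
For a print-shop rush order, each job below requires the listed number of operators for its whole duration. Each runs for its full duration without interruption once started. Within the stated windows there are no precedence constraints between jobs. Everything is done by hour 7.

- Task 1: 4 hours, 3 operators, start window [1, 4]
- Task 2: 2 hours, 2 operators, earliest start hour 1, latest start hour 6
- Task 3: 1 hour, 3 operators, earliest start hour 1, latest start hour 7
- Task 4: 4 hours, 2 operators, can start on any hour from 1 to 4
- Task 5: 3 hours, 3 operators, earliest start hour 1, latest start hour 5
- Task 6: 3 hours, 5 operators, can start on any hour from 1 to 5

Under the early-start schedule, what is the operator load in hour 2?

At early start, hour 2 has: Task 1, Task 2, Task 4, Task 5, Task 6.
Demand: 3 + 2 + 2 + 3 + 5 = 15.

15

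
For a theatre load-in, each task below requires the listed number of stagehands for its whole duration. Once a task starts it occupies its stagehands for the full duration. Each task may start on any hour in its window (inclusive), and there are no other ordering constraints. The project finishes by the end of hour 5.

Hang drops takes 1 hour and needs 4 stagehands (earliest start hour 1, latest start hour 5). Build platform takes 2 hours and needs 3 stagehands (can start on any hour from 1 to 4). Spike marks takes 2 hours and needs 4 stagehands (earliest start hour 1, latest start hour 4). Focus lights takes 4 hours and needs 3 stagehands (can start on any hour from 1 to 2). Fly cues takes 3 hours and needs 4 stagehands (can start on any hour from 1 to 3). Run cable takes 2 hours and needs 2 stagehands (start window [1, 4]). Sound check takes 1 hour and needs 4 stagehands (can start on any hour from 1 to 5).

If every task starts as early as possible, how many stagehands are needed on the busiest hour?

Early-start schedule: Hang drops@1, Build platform@1, Spike marks@1, Focus lights@1, Fly cues@1, Run cable@1, Sound check@1.
Load per hour: hour 1: 24, hour 2: 16, hour 3: 7, hour 4: 3, hour 5: 0.
Peak is 24.

24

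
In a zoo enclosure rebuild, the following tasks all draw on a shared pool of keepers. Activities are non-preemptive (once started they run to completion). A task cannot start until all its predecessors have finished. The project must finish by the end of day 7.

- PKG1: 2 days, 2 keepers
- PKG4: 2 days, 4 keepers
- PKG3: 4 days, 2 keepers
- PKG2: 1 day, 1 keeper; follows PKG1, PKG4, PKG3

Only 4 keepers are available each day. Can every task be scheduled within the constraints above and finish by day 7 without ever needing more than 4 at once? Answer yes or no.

yes

Schedule PKG1@1, PKG4@5, PKG3@1, PKG2@7: d1:4  d2:4  d3:2  d4:2  d5:4  d6:4  d7:1 — peak 4 ≤ 4.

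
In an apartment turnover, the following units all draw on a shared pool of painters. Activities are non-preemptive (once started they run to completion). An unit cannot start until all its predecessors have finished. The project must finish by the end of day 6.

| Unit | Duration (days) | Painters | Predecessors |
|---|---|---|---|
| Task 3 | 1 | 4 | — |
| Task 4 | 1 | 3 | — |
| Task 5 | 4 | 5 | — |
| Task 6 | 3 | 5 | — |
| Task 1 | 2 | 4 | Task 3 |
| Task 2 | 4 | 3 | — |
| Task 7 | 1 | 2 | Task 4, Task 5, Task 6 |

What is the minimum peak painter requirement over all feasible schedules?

Early-start (Task 3@1, Task 4@1, Task 5@1, Task 6@1, Task 1@2, Task 2@1, Task 7@5) gives peak 20: d1:20  d2:17  d3:17  d4:8  d5:2  d6:0.
Shift Task 6→2, Task 1→5, Task 2→2.
Schedule Task 3@1, Task 4@1, Task 5@1, Task 6@2, Task 1@5, Task 2@2, Task 7@5: d1:12  d2:13  d3:13  d4:13  d5:9  d6:4 — peak 13.

13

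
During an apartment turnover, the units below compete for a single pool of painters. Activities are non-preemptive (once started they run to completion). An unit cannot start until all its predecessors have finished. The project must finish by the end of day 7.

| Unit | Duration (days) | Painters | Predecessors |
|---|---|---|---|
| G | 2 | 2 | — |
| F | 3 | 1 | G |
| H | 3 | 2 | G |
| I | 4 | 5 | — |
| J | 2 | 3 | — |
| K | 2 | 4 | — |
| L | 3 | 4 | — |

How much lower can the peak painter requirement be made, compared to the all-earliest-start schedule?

9

Early-start peak: d1:18  d2:18  d3:12  d4:8  d5:3  d6:0  d7:0 ⇒ 18.
Leveled (G@1, F@3, H@3, I@4, J@1, K@6, L@1): d1:9  d2:9  d3:7  d4:8  d5:8  d6:9  d7:9 ⇒ 9.
Reduction 18 − 9 = 9.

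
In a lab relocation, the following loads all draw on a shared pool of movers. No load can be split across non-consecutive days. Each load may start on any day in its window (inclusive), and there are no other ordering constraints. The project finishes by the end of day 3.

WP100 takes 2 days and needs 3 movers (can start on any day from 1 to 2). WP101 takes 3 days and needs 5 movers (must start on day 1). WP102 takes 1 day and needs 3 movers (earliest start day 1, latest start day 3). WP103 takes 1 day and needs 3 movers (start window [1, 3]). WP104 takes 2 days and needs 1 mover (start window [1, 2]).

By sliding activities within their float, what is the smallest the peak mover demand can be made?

Early-start (WP100@1, WP101@1, WP102@1, WP103@1, WP104@1) gives peak 15: d1:15  d2:9  d3:5.
Shift WP103→3, WP104→2.
Schedule WP100@1, WP101@1, WP102@1, WP103@3, WP104@2: d1:11  d2:9  d3:9 — peak 11.

11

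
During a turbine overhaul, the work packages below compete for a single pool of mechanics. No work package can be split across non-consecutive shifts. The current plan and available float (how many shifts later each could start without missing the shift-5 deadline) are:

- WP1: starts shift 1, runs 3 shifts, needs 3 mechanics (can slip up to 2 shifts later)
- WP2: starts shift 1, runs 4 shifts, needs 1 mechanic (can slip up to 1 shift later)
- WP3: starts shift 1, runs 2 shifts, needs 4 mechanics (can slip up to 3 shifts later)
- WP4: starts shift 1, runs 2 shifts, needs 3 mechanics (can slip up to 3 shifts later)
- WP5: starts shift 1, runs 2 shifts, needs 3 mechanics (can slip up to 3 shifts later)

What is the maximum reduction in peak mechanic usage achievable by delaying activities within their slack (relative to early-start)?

Early-start peak: s1:14  s2:14  s3:4  s4:1  s5:0 ⇒ 14.
Leveled (WP1@1, WP2@1, WP3@1, WP4@3, WP5@4): s1:8  s2:8  s3:7  s4:7  s5:3 ⇒ 8.
Reduction 14 − 8 = 6.

6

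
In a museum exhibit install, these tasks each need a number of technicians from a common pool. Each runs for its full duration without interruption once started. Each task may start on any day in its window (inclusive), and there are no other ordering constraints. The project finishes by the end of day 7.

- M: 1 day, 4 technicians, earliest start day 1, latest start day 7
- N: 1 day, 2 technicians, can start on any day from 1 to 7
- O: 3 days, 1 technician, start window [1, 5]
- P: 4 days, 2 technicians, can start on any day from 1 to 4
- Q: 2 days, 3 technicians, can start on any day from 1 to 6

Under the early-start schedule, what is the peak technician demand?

Early-start schedule: M@1, N@1, O@1, P@1, Q@1.
Load per day: day 1: 12, day 2: 6, day 3: 3, day 4: 2, day 5: 0, day 6: 0, day 7: 0.
Peak is 12.

12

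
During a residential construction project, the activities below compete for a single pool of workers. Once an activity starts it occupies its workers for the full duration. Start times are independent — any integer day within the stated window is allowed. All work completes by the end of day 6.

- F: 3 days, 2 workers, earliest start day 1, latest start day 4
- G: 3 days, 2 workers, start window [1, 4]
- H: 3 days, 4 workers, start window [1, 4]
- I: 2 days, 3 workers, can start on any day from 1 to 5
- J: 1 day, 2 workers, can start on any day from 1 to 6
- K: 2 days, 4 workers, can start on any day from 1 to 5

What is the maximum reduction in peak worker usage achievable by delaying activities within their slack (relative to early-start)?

Early-start peak: d1:17  d2:15  d3:8  d4:0  d5:0  d6:0 ⇒ 17.
Leveled (F@1, G@1, H@1, I@4, J@4, K@5): d1:8  d2:8  d3:8  d4:5  d5:7  d6:4 ⇒ 8.
Reduction 17 − 8 = 9.

9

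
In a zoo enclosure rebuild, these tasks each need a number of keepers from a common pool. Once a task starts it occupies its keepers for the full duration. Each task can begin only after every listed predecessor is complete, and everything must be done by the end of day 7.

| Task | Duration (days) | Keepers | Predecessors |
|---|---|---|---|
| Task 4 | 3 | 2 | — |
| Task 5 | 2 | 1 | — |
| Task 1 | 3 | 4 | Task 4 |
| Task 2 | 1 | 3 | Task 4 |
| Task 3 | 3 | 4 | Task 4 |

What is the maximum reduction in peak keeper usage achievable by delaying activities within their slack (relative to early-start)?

3

Early-start peak: d1:3  d2:3  d3:2  d4:11  d5:8  d6:8  d7:0 ⇒ 11.
Leveled (Task 4@1, Task 5@1, Task 1@4, Task 2@4, Task 3@5): d1:3  d2:3  d3:2  d4:7  d5:8  d6:8  d7:4 ⇒ 8.
Reduction 11 − 8 = 3.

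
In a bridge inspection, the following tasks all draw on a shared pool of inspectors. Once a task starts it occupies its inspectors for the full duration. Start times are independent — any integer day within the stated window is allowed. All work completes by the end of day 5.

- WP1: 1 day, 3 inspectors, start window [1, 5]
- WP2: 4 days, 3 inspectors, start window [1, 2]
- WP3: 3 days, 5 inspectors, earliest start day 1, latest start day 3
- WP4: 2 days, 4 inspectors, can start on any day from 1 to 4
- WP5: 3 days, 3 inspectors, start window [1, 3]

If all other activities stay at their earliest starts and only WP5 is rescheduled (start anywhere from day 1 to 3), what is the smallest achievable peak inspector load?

15

WP5@1: d1:18  d2:15  d3:11  d4:3  d5:0 → peak 18
WP5@2: d1:15  d2:15  d3:11  d4:6  d5:0 → peak 15
WP5@3: d1:15  d2:12  d3:11  d4:6  d5:3 → peak 15
Best is WP5@2, peak 15.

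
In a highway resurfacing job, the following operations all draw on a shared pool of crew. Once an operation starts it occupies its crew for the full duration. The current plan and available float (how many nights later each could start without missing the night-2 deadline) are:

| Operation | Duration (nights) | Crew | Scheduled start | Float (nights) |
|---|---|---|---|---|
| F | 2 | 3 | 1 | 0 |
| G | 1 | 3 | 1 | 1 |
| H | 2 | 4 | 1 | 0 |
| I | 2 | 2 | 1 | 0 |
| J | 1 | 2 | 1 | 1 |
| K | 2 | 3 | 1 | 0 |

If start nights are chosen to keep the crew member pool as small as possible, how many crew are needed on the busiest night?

15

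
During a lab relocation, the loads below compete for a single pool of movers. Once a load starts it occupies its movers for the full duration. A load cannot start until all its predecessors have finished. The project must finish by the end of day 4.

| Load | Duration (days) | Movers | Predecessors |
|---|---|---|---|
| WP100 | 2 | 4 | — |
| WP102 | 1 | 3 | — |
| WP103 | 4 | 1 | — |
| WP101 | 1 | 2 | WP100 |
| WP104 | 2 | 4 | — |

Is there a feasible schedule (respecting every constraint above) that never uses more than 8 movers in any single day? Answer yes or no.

Schedule WP100@1, WP102@1, WP103@1, WP101@3, WP104@3: d1:8  d2:5  d3:7  d4:5 — peak 8 ≤ 8.

yes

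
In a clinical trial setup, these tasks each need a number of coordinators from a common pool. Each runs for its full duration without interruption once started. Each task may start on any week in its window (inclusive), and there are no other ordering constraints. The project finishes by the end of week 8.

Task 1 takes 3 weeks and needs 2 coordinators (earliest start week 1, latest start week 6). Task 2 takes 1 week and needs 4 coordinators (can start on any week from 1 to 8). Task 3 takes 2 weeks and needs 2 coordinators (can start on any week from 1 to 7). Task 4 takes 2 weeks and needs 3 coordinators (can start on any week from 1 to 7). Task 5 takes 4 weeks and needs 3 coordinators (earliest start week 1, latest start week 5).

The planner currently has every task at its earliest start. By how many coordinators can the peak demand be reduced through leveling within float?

Early-start peak: w1:14  w2:10  w3:5  w4:3  w5:0  w6:0  w7:0  w8:0 ⇒ 14.
Leveled (Task 1@1, Task 2@4, Task 3@5, Task 4@1, Task 5@5): w1:5  w2:5  w3:2  w4:4  w5:5  w6:5  w7:3  w8:3 ⇒ 5.
Reduction 14 − 5 = 9.

9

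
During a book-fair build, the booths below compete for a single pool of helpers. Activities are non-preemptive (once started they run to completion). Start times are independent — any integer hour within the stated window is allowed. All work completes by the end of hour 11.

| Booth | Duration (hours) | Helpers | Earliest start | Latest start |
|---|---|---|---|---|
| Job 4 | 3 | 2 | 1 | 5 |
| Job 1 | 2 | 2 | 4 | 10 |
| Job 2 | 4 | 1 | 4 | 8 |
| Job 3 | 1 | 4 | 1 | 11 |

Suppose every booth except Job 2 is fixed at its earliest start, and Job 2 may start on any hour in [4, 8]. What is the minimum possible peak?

6

Job 2@4: h1:6  h2:2  h3:2  h4:3  h5:3  h6:1  h7:1  h8:0  h9:0  h10:0  h11:0 → peak 6
Job 2@5: h1:6  h2:2  h3:2  h4:2  h5:3  h6:1  h7:1  h8:1  h9:0  h10:0  h11:0 → peak 6
Job 2@6: h1:6  h2:2  h3:2  h4:2  h5:2  h6:1  h7:1  h8:1  h9:1  h10:0  h11:0 → peak 6
Job 2@7: h1:6  h2:2  h3:2  h4:2  h5:2  h6:0  h7:1  h8:1  h9:1  h10:1  h11:0 → peak 6
Job 2@8: h1:6  h2:2  h3:2  h4:2  h5:2  h6:0  h7:0  h8:1  h9:1  h10:1  h11:1 → peak 6
Best is Job 2@4, peak 6.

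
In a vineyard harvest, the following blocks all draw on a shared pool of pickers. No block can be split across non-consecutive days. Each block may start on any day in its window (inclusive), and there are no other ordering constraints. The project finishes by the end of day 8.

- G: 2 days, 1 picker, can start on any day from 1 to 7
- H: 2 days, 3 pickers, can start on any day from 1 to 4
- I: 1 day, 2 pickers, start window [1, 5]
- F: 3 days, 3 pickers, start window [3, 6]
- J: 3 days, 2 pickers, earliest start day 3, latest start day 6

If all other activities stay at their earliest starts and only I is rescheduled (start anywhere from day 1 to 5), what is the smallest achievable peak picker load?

6

I@1: d1:6  d2:4  d3:5  d4:5  d5:5  d6:0  d7:0  d8:0 → peak 6
I@2: d1:4  d2:6  d3:5  d4:5  d5:5  d6:0  d7:0  d8:0 → peak 6
I@3: d1:4  d2:4  d3:7  d4:5  d5:5  d6:0  d7:0  d8:0 → peak 7
I@4: d1:4  d2:4  d3:5  d4:7  d5:5  d6:0  d7:0  d8:0 → peak 7
I@5: d1:4  d2:4  d3:5  d4:5  d5:7  d6:0  d7:0  d8:0 → peak 7
Best is I@1, peak 6.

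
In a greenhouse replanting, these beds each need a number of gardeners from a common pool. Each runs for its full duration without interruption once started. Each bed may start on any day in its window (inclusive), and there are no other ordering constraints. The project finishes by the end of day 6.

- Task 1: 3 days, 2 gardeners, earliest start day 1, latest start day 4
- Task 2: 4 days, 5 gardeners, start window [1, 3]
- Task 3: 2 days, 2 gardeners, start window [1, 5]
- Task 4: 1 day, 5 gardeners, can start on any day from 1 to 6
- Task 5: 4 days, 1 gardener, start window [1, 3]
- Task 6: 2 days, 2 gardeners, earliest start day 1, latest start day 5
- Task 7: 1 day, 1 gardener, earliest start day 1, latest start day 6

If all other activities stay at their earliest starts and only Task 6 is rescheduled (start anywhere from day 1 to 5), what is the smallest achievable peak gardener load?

16

Task 6@1: d1:18  d2:12  d3:8  d4:6  d5:0  d6:0 → peak 18
Task 6@2: d1:16  d2:12  d3:10  d4:6  d5:0  d6:0 → peak 16
Task 6@3: d1:16  d2:10  d3:10  d4:8  d5:0  d6:0 → peak 16
Task 6@4: d1:16  d2:10  d3:8  d4:8  d5:2  d6:0 → peak 16
Task 6@5: d1:16  d2:10  d3:8  d4:6  d5:2  d6:2 → peak 16
Best is Task 6@2, peak 16.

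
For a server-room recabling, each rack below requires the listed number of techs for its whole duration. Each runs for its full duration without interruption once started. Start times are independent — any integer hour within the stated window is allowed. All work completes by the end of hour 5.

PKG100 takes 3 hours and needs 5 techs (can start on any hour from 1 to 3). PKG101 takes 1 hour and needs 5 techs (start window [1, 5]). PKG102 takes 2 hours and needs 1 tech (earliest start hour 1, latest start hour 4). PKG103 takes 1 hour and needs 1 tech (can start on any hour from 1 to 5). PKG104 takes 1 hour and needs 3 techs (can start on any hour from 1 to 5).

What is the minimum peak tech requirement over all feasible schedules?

6

Early-start (PKG100@1, PKG101@1, PKG102@1, PKG103@1, PKG104@1) gives peak 15: h1:15  h2:6  h3:5  h4:0  h5:0.
Shift PKG101→4, PKG103→3, PKG104→5.
Schedule PKG100@1, PKG101@4, PKG102@1, PKG103@3, PKG104@5: h1:6  h2:6  h3:6  h4:5  h5:3 — peak 6.
Total tech-hours = 26 over 5 hours ⇒ peak ≥ ⌈26/5⌉ = 6, so 6 is optimal.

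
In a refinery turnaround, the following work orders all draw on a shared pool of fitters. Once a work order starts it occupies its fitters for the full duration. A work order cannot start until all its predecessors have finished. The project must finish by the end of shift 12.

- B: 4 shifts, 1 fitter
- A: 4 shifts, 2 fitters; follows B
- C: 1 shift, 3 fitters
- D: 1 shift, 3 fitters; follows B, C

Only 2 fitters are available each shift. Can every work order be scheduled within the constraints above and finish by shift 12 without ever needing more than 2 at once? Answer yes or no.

no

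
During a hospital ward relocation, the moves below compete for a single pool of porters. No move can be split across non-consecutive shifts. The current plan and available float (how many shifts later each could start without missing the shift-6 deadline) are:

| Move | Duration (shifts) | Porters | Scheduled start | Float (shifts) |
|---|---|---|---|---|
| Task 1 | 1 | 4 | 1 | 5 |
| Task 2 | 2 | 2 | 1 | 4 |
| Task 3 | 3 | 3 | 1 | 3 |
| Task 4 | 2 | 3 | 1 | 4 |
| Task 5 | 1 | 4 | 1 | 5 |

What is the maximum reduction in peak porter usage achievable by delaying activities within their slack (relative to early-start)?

10

Early-start peak: s1:16  s2:8  s3:3  s4:0  s5:0  s6:0 ⇒ 16.
Leveled (Task 1@1, Task 2@1, Task 3@2, Task 4@3, Task 5@5): s1:6  s2:5  s3:6  s4:6  s5:4  s6:0 ⇒ 6.
Reduction 16 − 6 = 10.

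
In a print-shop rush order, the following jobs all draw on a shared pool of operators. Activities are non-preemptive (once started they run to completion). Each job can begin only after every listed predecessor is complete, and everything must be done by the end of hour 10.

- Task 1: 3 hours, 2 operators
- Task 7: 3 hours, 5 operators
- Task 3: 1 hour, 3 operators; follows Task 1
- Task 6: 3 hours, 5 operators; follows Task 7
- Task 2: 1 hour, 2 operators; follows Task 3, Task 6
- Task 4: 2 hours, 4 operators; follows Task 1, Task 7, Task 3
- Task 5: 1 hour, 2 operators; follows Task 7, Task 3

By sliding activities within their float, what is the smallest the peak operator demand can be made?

7

Early-start (Task 1@1, Task 7@1, Task 3@4, Task 6@4, Task 2@7, Task 4@5, Task 5@5) gives peak 11: h1:7  h2:7  h3:7  h4:8  h5:11  h6:9  h7:2  h8:0  h9:0  h10:0.
Shift Task 6→5, Task 2→8, Task 4→8.
Schedule Task 1@1, Task 7@1, Task 3@4, Task 6@5, Task 2@8, Task 4@8, Task 5@5: h1:7  h2:7  h3:7  h4:3  h5:7  h6:5  h7:5  h8:6  h9:4  h10:0 — peak 7.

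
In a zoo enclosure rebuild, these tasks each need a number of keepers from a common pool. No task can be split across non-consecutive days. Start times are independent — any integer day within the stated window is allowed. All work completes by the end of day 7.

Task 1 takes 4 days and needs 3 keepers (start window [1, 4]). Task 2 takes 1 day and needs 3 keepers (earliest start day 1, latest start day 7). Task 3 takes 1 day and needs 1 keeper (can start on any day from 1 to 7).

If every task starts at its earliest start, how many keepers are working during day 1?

At early start, day 1 has: Task 1, Task 2, Task 3.
Demand: 3 + 3 + 1 = 7.

7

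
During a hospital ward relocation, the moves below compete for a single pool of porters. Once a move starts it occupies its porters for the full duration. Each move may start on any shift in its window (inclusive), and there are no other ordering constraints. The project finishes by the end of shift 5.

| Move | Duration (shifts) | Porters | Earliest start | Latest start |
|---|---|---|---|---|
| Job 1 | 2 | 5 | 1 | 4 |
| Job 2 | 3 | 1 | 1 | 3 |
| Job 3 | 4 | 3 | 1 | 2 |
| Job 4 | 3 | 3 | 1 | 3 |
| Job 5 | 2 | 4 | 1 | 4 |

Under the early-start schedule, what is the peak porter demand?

16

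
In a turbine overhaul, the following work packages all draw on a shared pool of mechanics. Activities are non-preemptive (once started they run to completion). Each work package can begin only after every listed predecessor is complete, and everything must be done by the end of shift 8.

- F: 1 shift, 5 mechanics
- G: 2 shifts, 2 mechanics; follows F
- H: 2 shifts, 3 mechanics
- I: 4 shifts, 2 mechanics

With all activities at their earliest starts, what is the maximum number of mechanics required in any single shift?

10

Early-start schedule: F@1, G@2, H@1, I@1.
Load per shift: shift 1: 10, shift 2: 7, shift 3: 4, shift 4: 2, shift 5: 0, shift 6: 0, shift 7: 0, shift 8: 0.
Peak is 10.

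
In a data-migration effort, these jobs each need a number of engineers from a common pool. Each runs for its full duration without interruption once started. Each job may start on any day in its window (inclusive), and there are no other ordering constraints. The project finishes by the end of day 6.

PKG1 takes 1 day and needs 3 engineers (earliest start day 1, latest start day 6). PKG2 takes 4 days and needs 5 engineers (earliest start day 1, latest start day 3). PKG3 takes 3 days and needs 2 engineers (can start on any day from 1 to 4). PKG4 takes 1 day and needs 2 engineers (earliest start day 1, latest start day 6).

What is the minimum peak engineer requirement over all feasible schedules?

Early-start (PKG1@1, PKG2@1, PKG3@1, PKG4@1) gives peak 12: d1:12  d2:7  d3:7  d4:5  d5:0  d6:0.
Shift PKG2→2.
Schedule PKG1@1, PKG2@2, PKG3@1, PKG4@1: d1:7  d2:7  d3:7  d4:5  d5:5  d6:0 — peak 7.

7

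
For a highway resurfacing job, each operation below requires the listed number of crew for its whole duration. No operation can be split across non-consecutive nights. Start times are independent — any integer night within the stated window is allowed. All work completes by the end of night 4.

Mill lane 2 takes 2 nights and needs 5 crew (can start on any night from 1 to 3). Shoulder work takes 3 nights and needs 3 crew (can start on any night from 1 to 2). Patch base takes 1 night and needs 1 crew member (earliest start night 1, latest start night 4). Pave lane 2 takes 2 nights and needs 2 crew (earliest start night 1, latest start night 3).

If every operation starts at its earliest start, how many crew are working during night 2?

At early start, night 2 has: Mill lane 2, Shoulder work, Pave lane 2.
Demand: 5 + 3 + 2 = 10.

10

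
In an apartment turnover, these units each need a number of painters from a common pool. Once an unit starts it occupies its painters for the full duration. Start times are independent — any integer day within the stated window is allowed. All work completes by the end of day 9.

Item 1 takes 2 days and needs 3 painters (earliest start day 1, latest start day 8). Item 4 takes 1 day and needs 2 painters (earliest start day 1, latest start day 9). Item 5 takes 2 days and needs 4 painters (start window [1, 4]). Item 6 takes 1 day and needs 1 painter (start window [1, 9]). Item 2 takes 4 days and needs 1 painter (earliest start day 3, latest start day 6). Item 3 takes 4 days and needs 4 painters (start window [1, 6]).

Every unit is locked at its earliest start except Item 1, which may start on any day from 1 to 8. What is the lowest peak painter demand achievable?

11

Item 1@1: d1:14  d2:11  d3:5  d4:5  d5:1  d6:1  d7:0  d8:0  d9:0 → peak 14
Item 1@2: d1:11  d2:11  d3:8  d4:5  d5:1  d6:1  d7:0  d8:0  d9:0 → peak 11
Item 1@3: d1:11  d2:8  d3:8  d4:8  d5:1  d6:1  d7:0  d8:0  d9:0 → peak 11
Item 1@4: d1:11  d2:8  d3:5  d4:8  d5:4  d6:1  d7:0  d8:0  d9:0 → peak 11
Item 1@5: d1:11  d2:8  d3:5  d4:5  d5:4  d6:4  d7:0  d8:0  d9:0 → peak 11
Item 1@6: d1:11  d2:8  d3:5  d4:5  d5:1  d6:4  d7:3  d8:0  d9:0 → peak 11
Item 1@7: d1:11  d2:8  d3:5  d4:5  d5:1  d6:1  d7:3  d8:3  d9:0 → peak 11
Item 1@8: d1:11  d2:8  d3:5  d4:5  d5:1  d6:1  d7:0  d8:3  d9:3 → peak 11
Best is Item 1@2, peak 11.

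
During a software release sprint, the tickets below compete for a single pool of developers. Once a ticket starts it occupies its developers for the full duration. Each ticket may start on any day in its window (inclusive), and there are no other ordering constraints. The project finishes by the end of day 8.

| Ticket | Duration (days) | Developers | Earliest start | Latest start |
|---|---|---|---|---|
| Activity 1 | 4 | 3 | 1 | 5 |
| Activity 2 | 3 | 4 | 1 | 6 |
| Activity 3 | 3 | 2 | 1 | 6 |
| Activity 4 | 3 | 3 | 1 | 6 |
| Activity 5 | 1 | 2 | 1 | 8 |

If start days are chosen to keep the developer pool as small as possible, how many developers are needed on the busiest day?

Early-start (Activity 1@1, Activity 2@1, Activity 3@1, Activity 4@1, Activity 5@1) gives peak 14: d1:14  d2:12  d3:12  d4:3  d5:0  d6:0  d7:0  d8:0.
Shift Activity 2→5, Activity 3→4, Activity 5→7.
Schedule Activity 1@1, Activity 2@5, Activity 3@4, Activity 4@1, Activity 5@7: d1:6  d2:6  d3:6  d4:5  d5:6  d6:6  d7:6  d8:0 — peak 6.
Total developer-days = 41 over 8 days ⇒ peak ≥ ⌈41/8⌉ = 6, so 6 is optimal.

6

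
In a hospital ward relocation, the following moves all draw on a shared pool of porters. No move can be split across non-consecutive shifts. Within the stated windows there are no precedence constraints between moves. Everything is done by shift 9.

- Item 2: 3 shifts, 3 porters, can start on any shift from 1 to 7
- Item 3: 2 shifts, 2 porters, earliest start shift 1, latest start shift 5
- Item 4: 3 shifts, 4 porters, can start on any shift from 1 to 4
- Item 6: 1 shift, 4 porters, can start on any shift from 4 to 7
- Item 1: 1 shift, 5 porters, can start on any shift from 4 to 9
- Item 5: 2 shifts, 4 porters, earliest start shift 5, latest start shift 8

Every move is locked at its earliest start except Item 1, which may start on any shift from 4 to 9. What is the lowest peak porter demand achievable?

Item 1@4: s1:9  s2:9  s3:7  s4:9  s5:4  s6:4  s7:0  s8:0  s9:0 → peak 9
Item 1@5: s1:9  s2:9  s3:7  s4:4  s5:9  s6:4  s7:0  s8:0  s9:0 → peak 9
Item 1@6: s1:9  s2:9  s3:7  s4:4  s5:4  s6:9  s7:0  s8:0  s9:0 → peak 9
Item 1@7: s1:9  s2:9  s3:7  s4:4  s5:4  s6:4  s7:5  s8:0  s9:0 → peak 9
Item 1@8: s1:9  s2:9  s3:7  s4:4  s5:4  s6:4  s7:0  s8:5  s9:0 → peak 9
Item 1@9: s1:9  s2:9  s3:7  s4:4  s5:4  s6:4  s7:0  s8:0  s9:5 → peak 9
Best is Item 1@4, peak 9.

9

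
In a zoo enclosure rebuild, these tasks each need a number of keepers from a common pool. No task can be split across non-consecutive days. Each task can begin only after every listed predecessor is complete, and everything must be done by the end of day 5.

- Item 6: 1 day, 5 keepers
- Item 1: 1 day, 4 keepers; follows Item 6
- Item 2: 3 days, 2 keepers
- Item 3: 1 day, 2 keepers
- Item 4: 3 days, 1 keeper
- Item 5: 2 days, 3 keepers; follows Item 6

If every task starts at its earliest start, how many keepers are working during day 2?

At early start, day 2 has: Item 1, Item 2, Item 4, Item 5.
Demand: 4 + 2 + 1 + 3 = 10.

10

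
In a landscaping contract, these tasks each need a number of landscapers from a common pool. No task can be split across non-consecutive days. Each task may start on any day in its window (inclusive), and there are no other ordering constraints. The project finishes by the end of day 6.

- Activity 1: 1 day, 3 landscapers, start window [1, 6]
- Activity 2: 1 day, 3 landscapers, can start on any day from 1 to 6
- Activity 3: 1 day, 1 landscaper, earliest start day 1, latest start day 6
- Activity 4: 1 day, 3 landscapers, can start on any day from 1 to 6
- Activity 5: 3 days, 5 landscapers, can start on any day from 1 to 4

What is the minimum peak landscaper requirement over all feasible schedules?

Early-start (Activity 1@1, Activity 2@1, Activity 3@1, Activity 4@1, Activity 5@1) gives peak 15: d1:15  d2:5  d3:5  d4:0  d5:0  d6:0.
Shift Activity 2→2, Activity 4→3, Activity 5→4.
Schedule Activity 1@1, Activity 2@2, Activity 3@1, Activity 4@3, Activity 5@4: d1:4  d2:3  d3:3  d4:5  d5:5  d6:5 — peak 5.
Total landscaper-days = 25 over 6 days ⇒ peak ≥ ⌈25/6⌉ = 5, so 5 is optimal.

5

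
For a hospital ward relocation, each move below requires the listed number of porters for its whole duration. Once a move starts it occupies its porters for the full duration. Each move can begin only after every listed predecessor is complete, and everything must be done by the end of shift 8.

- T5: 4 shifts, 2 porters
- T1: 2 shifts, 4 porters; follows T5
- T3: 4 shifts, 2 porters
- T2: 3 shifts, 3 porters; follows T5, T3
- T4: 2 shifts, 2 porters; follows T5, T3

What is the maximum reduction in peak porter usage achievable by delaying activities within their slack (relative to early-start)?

2

Early-start peak: s1:4  s2:4  s3:4  s4:4  s5:9  s6:9  s7:3  s8:0 ⇒ 9.
Leveled (T5@1, T1@5, T3@1, T2@5, T4@7): s1:4  s2:4  s3:4  s4:4  s5:7  s6:7  s7:5  s8:2 ⇒ 7.
Reduction 9 − 7 = 2.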